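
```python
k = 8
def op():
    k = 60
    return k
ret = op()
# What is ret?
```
60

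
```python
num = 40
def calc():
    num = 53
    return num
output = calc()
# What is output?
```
53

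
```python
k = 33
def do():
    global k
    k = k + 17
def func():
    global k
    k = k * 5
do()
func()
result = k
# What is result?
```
250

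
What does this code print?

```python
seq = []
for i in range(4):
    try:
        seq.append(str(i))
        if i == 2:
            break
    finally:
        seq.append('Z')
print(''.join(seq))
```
0Z1Z2Z

finally runs even when breaking out of loop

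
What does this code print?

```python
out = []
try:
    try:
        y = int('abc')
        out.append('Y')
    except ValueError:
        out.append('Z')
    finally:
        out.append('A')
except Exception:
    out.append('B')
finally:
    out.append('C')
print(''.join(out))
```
ZAC

Both finally blocks run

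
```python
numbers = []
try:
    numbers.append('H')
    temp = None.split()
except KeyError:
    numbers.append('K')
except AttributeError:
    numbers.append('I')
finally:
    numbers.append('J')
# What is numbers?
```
['H', 'I', 'J']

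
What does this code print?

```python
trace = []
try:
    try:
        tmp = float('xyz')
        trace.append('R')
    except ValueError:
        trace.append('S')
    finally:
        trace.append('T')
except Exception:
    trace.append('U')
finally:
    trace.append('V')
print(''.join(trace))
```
STV

Both finally blocks run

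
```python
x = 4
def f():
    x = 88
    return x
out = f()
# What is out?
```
88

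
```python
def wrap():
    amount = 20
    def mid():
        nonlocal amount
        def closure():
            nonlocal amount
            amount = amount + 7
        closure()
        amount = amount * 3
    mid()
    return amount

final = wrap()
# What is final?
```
81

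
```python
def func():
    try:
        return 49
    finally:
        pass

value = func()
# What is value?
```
49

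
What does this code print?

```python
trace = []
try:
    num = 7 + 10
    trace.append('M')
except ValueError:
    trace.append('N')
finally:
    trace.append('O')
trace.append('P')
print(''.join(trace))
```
MOP

finally runs after normal execution too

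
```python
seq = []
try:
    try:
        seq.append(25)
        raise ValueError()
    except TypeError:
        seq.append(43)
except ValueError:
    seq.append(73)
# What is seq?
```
[25, 73]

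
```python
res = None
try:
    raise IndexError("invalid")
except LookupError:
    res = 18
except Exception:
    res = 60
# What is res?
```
18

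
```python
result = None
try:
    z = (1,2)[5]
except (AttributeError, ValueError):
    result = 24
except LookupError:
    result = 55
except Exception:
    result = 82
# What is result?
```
55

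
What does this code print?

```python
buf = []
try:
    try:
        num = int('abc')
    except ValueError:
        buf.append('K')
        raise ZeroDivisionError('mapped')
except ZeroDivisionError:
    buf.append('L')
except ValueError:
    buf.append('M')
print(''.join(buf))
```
KL

New ZeroDivisionError raised, caught by outer ZeroDivisionError handler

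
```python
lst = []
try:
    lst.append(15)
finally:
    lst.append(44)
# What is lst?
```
[15, 44]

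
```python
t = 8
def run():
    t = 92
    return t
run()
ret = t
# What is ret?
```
8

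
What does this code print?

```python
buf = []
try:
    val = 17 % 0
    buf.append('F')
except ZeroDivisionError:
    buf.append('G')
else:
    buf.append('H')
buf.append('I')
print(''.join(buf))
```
GI

else block skipped when exception is caught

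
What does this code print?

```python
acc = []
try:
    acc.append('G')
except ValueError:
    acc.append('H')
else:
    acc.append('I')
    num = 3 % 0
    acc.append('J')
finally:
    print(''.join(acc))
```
GI

Try succeeds, else appends 'I', ZeroDivisionError in else is uncaught, finally prints before exception propagates ('J' never appended)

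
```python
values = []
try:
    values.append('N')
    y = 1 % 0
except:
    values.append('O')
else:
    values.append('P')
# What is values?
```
['N', 'O']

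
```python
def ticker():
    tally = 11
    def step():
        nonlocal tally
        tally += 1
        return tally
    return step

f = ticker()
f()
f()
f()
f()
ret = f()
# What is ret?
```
16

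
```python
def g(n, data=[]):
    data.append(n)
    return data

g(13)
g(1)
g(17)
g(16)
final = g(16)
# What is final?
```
[13, 1, 17, 16, 16]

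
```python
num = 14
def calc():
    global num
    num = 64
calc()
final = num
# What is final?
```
64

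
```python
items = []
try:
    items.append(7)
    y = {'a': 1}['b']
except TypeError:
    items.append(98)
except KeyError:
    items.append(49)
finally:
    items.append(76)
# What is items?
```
[7, 49, 76]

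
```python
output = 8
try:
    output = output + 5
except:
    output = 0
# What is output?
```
13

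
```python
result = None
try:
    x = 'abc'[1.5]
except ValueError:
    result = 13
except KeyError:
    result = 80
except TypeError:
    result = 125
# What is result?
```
125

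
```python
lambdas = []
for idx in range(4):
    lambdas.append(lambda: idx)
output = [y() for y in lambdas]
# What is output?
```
[3, 3, 3, 3]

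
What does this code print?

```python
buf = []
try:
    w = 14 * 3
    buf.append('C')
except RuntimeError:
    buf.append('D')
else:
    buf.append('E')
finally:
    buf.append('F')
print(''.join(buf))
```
CEF

else runs before finally when no exception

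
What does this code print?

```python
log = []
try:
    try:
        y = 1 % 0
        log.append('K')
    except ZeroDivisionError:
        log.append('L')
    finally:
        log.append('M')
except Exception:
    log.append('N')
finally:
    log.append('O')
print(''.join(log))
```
LMO

Both finally blocks run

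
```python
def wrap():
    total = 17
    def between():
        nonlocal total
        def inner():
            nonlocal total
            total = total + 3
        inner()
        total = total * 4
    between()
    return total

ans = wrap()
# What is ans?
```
80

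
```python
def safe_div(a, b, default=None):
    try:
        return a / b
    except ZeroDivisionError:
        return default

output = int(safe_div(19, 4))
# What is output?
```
4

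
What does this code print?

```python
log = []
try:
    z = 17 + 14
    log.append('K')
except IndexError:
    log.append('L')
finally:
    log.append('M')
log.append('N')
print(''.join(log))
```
KMN

finally runs after normal execution too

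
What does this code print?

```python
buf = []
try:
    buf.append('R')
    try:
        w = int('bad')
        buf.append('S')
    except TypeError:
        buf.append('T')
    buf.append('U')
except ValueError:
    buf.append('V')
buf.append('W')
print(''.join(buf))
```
RVW

Inner handler doesn't match, propagates to outer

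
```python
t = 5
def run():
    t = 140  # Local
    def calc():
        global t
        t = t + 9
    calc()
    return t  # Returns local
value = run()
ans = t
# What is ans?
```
14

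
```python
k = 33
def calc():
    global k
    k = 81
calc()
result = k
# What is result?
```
81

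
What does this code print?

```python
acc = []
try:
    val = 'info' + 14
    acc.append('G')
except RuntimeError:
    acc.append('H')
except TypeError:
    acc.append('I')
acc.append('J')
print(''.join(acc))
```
IJ

TypeError is caught by its specific handler, not RuntimeError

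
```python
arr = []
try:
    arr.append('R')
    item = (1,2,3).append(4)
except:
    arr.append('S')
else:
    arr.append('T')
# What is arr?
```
['R', 'S']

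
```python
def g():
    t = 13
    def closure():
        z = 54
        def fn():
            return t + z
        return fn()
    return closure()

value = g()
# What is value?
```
67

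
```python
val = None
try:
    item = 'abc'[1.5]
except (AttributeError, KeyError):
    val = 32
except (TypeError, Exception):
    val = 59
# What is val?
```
59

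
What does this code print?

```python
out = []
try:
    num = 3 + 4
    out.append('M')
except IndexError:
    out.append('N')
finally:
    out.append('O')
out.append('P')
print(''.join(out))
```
MOP

finally runs after normal execution too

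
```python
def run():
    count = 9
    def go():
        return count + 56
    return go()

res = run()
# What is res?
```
65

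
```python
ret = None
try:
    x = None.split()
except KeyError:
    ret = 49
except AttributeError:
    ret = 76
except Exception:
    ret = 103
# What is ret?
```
76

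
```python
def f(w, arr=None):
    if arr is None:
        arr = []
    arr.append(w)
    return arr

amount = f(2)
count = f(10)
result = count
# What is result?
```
[10]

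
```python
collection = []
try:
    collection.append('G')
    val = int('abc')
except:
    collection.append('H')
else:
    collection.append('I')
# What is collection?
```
['G', 'H']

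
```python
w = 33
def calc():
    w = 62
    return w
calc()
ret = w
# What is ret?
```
33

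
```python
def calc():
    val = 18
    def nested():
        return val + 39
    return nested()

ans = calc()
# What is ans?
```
57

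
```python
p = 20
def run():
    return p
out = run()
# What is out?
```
20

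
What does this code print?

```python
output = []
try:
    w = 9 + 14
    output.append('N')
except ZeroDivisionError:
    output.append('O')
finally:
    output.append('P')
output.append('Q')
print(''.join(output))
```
NPQ

finally runs after normal execution too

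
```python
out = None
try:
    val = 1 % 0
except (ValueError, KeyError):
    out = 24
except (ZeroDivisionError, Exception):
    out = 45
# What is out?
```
45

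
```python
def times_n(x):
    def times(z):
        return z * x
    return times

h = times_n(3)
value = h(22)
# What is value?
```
66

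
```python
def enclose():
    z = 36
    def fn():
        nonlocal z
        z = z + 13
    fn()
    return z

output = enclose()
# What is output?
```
49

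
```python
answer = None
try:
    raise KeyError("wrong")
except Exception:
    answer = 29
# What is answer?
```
29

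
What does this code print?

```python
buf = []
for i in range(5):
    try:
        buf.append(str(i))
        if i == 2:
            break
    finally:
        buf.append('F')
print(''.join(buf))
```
0F1F2F

finally runs even when breaking out of loop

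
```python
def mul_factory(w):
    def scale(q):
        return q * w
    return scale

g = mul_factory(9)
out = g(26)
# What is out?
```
234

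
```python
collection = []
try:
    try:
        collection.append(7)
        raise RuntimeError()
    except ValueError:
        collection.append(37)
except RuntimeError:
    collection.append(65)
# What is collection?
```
[7, 65]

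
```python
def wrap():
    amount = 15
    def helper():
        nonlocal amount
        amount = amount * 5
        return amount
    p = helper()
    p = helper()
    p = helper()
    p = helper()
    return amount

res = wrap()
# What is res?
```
9375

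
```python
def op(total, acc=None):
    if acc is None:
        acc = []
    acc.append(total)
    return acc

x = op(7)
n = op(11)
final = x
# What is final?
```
[7]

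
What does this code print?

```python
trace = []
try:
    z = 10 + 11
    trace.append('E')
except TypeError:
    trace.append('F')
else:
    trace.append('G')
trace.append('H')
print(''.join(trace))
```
EGH

else block runs when no exception occurs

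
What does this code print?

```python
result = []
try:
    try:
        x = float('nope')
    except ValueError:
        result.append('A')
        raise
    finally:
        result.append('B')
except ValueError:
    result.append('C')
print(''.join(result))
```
ABC

finally runs before re-raised exception propagates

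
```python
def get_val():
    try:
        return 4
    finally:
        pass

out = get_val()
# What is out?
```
4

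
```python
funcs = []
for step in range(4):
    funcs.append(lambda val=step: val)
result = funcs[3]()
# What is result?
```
3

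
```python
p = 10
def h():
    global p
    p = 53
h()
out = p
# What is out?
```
53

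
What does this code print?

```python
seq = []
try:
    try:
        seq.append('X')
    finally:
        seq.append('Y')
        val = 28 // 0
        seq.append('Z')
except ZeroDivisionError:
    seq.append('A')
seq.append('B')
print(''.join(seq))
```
XYAB

Exception in inner finally caught by outer except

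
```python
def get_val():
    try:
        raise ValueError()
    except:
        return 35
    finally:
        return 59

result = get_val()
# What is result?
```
59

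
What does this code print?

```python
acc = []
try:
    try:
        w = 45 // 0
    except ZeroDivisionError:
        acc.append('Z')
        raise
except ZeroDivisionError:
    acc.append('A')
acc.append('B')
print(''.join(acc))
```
ZAB

raise without argument re-raises current exception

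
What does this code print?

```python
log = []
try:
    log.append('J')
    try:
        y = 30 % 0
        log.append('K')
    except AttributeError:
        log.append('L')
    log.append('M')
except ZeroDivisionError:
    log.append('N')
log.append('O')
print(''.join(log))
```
JNO

Inner handler doesn't match, propagates to outer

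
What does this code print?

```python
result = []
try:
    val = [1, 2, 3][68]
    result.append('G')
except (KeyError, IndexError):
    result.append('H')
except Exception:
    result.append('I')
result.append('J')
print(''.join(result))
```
HJ

IndexError matches tuple containing it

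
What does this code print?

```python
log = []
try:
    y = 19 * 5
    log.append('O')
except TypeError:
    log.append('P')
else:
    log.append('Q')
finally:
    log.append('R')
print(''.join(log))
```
OQR

else runs before finally when no exception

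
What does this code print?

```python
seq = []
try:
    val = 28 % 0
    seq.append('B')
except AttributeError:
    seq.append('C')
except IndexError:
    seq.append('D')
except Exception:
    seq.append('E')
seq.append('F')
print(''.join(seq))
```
EF

ZeroDivisionError not specifically caught, falls to Exception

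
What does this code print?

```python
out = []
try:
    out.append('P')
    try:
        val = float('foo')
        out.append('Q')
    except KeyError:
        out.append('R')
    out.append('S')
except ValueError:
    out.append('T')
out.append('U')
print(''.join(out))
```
PTU

Inner handler doesn't match, propagates to outer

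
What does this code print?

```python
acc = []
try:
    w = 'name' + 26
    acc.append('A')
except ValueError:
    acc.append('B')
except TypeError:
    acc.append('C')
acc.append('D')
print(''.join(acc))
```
CD

TypeError is caught by its specific handler, not ValueError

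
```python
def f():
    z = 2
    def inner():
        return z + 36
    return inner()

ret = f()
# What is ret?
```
38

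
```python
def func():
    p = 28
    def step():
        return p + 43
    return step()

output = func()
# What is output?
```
71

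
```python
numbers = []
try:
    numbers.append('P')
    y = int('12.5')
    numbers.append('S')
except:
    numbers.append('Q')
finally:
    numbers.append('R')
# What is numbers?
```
['P', 'Q', 'R']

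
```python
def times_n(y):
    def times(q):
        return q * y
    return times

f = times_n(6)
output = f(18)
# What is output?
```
108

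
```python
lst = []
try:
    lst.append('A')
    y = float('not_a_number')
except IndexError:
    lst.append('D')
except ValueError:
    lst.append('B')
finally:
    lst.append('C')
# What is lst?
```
['A', 'B', 'C']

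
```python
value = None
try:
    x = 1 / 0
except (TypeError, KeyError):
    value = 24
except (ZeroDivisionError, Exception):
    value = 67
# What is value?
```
67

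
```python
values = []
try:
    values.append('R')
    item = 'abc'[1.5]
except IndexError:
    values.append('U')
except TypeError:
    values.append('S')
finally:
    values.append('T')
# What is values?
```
['R', 'S', 'T']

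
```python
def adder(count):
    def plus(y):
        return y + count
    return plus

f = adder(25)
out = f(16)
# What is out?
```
41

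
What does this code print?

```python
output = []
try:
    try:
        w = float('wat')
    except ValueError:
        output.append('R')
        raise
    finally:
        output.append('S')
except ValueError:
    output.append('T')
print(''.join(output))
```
RST

finally runs before re-raised exception propagates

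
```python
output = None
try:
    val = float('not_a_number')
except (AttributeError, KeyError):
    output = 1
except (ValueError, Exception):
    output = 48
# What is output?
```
48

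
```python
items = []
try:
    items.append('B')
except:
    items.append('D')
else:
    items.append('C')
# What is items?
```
['B', 'C']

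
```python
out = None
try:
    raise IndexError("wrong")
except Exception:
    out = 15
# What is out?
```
15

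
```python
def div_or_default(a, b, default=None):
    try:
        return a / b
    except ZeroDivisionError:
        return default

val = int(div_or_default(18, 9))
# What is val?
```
2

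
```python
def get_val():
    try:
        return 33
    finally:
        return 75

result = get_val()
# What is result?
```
75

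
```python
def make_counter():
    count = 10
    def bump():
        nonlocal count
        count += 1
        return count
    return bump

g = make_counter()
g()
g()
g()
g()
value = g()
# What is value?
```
15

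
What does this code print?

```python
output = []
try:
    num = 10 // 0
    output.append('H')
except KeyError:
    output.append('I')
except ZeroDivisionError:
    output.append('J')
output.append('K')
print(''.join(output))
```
JK

ZeroDivisionError is caught by its specific handler, not KeyError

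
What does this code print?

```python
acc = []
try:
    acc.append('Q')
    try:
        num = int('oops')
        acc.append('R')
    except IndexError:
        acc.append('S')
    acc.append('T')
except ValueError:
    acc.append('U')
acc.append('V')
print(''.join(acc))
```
QUV

Inner handler doesn't match, propagates to outer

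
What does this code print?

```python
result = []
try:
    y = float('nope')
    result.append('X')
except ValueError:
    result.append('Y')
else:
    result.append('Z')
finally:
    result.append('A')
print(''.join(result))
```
YA

Exception: except runs, else skipped, finally runs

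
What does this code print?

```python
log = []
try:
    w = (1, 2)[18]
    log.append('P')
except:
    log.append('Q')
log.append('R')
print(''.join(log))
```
QR

Exception raised in try, caught by bare except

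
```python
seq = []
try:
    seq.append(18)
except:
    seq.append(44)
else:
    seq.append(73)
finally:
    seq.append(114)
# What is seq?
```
[18, 73, 114]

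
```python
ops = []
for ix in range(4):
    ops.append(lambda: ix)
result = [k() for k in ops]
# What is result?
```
[3, 3, 3, 3]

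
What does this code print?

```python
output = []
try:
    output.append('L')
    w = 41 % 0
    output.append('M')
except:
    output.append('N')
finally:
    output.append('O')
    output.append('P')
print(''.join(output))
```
LNOP

Code before exception runs, then except, then all of finally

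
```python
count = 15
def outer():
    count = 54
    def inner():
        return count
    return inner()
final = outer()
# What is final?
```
54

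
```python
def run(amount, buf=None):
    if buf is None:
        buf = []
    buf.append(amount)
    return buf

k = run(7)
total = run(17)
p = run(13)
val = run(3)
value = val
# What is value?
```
[3]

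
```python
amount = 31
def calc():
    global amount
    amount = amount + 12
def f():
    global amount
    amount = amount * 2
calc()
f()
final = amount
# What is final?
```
86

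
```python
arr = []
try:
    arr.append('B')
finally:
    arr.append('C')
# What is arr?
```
['B', 'C']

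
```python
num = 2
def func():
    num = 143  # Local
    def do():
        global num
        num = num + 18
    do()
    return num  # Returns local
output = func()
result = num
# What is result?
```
20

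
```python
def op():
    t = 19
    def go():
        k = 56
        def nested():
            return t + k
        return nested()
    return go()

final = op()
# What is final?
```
75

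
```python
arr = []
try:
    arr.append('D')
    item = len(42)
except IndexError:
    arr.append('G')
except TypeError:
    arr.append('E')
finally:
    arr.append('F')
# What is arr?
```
['D', 'E', 'F']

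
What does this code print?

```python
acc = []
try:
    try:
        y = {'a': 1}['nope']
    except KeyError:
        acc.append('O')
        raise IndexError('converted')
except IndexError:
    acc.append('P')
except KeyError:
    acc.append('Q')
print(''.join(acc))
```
OP

New IndexError raised, caught by outer IndexError handler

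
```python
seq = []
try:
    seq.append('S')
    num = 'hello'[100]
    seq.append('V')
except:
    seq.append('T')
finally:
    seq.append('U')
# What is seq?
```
['S', 'T', 'U']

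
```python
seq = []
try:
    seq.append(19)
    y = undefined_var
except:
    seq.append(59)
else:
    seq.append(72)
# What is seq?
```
[19, 59]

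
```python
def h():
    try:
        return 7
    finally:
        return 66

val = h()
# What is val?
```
66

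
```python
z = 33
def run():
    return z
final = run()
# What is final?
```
33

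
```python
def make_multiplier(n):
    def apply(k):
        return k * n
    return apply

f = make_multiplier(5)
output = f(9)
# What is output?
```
45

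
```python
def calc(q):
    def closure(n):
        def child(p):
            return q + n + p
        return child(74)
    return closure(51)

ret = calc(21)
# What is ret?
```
146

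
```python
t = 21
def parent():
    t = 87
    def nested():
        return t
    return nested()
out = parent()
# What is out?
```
87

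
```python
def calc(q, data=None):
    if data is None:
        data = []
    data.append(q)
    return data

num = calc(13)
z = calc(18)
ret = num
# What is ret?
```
[13]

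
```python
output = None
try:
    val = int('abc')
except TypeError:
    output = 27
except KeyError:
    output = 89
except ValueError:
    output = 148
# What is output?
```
148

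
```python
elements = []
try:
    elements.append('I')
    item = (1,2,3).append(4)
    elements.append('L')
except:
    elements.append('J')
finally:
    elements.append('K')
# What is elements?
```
['I', 'J', 'K']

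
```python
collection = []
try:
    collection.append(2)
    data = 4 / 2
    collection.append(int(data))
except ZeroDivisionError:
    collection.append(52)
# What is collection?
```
[2, 2]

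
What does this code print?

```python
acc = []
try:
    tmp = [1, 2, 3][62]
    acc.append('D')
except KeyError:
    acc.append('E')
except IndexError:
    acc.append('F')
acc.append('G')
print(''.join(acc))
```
FG

IndexError is caught by its specific handler, not KeyError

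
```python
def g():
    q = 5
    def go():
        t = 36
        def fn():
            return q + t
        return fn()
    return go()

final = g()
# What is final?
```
41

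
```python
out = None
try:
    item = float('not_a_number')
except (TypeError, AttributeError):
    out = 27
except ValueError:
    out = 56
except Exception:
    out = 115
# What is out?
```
56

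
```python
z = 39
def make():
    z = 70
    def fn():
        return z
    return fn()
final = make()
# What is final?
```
70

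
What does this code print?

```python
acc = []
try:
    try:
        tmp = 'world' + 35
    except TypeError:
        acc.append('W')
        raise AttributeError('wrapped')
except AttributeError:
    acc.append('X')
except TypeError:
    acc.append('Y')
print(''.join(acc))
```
WX

New AttributeError raised, caught by outer AttributeError handler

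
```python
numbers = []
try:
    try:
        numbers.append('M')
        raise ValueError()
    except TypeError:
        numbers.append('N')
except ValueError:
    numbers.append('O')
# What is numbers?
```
['M', 'O']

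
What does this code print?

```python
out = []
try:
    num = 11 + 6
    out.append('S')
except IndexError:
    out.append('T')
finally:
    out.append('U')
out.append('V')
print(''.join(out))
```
SUV

finally runs after normal execution too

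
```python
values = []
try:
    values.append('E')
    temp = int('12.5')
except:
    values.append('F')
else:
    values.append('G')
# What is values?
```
['E', 'F']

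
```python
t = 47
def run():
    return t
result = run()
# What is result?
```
47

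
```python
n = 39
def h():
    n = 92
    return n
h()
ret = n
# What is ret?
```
39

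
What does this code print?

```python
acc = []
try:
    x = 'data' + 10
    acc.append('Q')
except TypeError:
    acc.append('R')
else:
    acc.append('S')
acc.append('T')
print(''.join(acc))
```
RT

else block skipped when exception is caught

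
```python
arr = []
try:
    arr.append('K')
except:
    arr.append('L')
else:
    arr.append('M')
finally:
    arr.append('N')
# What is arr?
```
['K', 'M', 'N']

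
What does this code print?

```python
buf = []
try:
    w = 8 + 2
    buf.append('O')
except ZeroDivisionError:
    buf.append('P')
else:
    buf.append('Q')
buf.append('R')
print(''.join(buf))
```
OQR

else block runs when no exception occurs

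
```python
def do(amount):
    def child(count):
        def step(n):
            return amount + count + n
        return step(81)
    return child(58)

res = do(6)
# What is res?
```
145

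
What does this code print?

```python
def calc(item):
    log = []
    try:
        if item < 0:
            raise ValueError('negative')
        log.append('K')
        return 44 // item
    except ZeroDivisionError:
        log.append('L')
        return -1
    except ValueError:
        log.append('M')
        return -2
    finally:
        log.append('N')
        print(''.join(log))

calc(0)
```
KLN

item=0 causes ZeroDivisionError, caught, finally prints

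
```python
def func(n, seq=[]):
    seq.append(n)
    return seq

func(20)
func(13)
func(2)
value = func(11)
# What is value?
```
[20, 13, 2, 11]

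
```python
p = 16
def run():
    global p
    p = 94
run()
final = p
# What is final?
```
94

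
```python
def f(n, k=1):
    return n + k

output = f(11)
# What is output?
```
12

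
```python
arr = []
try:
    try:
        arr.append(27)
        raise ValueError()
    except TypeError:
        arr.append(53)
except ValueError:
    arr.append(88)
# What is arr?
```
[27, 88]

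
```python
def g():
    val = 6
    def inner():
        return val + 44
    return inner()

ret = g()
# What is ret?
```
50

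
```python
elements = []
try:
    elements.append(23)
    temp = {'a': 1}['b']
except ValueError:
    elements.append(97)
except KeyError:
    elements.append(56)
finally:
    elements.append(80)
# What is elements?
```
[23, 56, 80]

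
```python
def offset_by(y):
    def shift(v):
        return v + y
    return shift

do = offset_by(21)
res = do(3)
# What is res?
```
24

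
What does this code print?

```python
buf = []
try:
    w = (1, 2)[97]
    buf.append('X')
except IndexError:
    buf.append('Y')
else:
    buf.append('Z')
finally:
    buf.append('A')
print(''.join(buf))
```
YA

Exception: except runs, else skipped, finally runs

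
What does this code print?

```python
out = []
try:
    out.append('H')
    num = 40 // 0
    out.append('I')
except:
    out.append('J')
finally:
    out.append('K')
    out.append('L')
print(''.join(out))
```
HJKL

Code before exception runs, then except, then all of finally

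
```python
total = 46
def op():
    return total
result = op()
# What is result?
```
46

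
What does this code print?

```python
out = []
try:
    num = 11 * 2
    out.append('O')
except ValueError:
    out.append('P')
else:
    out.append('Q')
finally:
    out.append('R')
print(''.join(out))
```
OQR

else runs before finally when no exception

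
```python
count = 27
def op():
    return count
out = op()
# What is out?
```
27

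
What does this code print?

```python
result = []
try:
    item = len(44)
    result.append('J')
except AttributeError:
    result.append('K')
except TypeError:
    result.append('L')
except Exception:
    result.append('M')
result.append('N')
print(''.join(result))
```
LN

TypeError matches before generic Exception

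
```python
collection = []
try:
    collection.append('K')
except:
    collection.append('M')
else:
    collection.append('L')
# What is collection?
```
['K', 'L']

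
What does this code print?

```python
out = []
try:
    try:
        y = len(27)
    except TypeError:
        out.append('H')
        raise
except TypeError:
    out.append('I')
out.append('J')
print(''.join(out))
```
HIJ

raise without argument re-raises current exception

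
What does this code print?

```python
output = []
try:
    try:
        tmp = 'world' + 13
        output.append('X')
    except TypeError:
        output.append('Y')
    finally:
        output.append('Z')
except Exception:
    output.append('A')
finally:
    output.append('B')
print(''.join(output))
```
YZB

Both finally blocks run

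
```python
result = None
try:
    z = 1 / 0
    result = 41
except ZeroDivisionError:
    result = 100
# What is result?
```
100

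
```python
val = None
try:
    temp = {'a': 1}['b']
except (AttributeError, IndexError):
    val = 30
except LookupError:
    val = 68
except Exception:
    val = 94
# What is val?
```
68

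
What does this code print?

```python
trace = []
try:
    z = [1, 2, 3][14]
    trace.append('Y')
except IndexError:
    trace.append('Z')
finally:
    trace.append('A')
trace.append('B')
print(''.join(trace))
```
ZAB

finally always runs, even after exception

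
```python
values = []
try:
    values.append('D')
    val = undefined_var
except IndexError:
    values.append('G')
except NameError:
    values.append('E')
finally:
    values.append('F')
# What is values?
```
['D', 'E', 'F']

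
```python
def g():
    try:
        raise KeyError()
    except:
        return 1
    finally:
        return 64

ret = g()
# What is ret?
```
64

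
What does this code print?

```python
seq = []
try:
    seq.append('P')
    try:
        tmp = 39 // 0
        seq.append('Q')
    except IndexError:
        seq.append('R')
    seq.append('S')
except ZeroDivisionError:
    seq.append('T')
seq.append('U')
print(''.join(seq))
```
PTU

Inner handler doesn't match, propagates to outer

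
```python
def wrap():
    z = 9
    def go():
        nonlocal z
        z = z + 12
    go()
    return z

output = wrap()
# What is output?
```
21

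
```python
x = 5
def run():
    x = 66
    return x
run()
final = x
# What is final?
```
5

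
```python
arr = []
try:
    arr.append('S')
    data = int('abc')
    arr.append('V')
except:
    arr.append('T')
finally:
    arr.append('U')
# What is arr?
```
['S', 'T', 'U']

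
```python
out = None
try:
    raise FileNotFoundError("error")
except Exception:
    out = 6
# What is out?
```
6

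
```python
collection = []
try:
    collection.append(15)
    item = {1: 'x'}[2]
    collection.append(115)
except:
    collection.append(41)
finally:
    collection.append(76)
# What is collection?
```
[15, 41, 76]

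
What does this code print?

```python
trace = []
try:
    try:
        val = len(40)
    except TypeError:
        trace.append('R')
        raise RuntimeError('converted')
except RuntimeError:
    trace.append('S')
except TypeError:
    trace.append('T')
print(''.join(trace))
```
RS

New RuntimeError raised, caught by outer RuntimeError handler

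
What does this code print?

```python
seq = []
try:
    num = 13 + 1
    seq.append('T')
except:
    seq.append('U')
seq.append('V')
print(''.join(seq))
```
TV

No exception, try block completes normally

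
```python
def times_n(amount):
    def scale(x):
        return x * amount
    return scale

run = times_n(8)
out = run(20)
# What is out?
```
160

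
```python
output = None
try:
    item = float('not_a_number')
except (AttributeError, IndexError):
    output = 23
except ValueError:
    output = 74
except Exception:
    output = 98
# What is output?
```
74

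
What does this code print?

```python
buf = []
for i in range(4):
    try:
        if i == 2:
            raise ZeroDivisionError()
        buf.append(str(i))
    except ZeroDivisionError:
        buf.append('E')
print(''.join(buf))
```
01E3

Exception on i=2 caught, loop continues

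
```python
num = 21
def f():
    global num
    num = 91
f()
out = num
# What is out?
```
91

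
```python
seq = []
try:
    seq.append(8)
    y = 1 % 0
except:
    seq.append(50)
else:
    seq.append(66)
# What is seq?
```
[8, 50]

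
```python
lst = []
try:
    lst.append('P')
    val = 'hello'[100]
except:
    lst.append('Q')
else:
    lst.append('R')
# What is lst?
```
['P', 'Q']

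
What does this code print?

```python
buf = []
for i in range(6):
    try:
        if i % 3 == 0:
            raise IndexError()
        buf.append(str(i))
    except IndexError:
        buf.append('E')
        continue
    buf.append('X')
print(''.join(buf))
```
E1X2XE4X5X

continue in except skips rest of loop body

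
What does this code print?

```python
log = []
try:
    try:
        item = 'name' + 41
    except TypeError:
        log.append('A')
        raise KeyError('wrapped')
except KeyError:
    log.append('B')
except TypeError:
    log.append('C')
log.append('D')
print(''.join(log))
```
ABD

KeyError raised and caught, original TypeError not re-raised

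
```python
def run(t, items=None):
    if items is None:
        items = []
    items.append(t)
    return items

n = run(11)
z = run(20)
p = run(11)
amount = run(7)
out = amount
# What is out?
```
[7]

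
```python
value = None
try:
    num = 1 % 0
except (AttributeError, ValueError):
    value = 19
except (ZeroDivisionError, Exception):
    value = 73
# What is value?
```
73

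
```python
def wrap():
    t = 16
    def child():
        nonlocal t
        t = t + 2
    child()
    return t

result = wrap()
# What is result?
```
18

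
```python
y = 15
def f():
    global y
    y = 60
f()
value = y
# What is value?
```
60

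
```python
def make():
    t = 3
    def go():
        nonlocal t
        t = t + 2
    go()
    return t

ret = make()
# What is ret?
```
5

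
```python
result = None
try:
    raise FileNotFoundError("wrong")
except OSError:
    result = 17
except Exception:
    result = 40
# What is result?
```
17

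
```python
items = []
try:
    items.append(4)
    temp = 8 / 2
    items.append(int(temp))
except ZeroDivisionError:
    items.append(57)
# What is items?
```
[4, 4]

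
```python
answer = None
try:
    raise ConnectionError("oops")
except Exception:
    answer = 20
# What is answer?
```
20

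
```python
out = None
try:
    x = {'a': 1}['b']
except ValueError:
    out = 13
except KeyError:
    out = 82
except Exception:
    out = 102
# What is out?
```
82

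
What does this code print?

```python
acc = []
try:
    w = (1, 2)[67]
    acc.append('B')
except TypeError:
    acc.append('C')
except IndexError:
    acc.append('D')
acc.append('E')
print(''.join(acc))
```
DE

IndexError is caught by its specific handler, not TypeError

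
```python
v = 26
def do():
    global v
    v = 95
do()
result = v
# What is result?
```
95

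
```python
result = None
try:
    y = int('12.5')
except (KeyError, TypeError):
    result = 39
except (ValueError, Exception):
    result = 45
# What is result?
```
45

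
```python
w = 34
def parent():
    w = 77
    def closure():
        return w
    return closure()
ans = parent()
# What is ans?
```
77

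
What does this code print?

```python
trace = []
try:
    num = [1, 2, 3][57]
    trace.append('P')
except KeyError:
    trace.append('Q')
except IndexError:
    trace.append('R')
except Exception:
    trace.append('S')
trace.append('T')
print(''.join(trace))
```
RT

IndexError matches before generic Exception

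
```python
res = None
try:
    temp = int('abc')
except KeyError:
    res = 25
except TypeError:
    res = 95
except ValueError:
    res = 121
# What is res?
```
121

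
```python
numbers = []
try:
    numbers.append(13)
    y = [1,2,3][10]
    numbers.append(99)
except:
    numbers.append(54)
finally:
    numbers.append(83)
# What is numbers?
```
[13, 54, 83]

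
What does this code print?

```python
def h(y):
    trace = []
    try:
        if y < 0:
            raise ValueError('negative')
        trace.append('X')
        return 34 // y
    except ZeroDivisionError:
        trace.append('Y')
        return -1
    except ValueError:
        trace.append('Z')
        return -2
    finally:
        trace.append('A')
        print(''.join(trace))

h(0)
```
XYA

y=0 causes ZeroDivisionError, caught, finally prints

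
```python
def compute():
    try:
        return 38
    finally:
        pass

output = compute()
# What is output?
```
38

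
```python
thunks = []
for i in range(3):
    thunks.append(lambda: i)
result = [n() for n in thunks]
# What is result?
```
[2, 2, 2]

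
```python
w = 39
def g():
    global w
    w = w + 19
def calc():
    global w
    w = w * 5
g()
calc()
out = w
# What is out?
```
290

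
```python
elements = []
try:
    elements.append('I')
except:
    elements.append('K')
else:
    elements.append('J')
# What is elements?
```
['I', 'J']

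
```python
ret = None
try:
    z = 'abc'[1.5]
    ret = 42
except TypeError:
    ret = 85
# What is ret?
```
85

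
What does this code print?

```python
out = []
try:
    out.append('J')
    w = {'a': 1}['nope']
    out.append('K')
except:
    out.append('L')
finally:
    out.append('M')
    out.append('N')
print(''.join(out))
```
JLMN

Code before exception runs, then except, then all of finally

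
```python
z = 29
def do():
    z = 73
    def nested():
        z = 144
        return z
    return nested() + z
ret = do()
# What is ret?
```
217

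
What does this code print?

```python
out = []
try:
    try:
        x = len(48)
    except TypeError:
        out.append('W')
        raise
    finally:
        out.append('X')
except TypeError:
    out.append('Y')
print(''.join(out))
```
WXY

finally runs before re-raised exception propagates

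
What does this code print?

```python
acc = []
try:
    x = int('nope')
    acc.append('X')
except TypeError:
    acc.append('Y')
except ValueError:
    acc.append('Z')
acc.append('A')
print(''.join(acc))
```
ZA

ValueError is caught by its specific handler, not TypeError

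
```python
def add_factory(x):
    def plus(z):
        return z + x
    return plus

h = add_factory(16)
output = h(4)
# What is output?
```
20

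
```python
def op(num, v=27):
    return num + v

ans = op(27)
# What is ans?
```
54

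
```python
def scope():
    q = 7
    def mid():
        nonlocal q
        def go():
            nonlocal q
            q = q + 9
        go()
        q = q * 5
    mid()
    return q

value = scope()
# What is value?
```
80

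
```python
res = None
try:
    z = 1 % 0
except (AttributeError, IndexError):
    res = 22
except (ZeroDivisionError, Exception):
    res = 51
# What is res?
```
51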